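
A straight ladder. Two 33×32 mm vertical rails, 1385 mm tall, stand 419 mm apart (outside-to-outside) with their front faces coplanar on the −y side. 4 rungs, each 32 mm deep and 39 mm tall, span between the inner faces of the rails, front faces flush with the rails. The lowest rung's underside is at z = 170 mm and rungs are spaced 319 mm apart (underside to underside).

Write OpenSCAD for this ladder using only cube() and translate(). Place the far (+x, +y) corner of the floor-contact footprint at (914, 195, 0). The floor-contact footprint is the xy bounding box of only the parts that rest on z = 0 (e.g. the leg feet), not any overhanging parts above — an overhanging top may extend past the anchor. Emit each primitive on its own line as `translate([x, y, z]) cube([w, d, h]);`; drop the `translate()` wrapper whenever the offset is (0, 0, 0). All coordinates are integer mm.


translate([495, 163, 0]) cube([33, 32, 1385]);
translate([881, 163, 0]) cube([33, 32, 1385]);
translate([528, 163, 170]) cube([353, 32, 39]);
translate([528, 163, 489]) cube([353, 32, 39]);
translate([528, 163, 808]) cube([353, 32, 39]);
translate([528, 163, 1127]) cube([353, 32, 39]);


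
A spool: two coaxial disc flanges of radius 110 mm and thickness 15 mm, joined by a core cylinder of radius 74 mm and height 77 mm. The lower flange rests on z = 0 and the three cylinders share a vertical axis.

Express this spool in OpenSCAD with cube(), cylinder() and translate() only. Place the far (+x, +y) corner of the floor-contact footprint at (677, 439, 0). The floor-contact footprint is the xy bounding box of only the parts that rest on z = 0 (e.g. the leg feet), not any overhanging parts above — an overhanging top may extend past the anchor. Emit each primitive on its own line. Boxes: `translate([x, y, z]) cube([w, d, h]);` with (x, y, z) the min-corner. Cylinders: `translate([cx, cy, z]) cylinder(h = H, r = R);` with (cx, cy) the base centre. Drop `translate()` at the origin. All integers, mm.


translate([567, 329, 0]) cylinder(h = 15, r = 110);
translate([567, 329, 15]) cylinder(h = 77, r = 74);
translate([567, 329, 92]) cylinder(h = 15, r = 110);


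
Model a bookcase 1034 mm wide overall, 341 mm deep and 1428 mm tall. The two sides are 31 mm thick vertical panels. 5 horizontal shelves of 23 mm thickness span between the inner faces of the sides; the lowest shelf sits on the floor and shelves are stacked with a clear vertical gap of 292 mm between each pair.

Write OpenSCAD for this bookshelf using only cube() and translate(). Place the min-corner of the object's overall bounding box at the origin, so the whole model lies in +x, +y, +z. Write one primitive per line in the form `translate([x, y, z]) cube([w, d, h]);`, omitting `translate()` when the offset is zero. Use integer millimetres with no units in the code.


cube([31, 341, 1428]);
translate([1003, 0, 0]) cube([31, 341, 1428]);
translate([31, 0, 0]) cube([972, 341, 23]);
translate([31, 0, 315]) cube([972, 341, 23]);
translate([31, 0, 630]) cube([972, 341, 23]);
translate([31, 0, 945]) cube([972, 341, 23]);
translate([31, 0, 1260]) cube([972, 341, 23]);


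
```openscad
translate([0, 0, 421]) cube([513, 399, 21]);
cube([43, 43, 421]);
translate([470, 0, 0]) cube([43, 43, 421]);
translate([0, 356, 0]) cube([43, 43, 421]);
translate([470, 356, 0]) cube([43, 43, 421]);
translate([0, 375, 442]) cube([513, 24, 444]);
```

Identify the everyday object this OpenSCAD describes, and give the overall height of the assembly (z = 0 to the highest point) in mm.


A chair. The overall height is 886 mm.

A slab on four corner posts with a tall panel at the back — a chair. The seat slab sits at z = 421 with thickness 21, and the 444 mm backrest starts at the seat top, so the overall height is 421 + 21 + 444 = 886 mm.


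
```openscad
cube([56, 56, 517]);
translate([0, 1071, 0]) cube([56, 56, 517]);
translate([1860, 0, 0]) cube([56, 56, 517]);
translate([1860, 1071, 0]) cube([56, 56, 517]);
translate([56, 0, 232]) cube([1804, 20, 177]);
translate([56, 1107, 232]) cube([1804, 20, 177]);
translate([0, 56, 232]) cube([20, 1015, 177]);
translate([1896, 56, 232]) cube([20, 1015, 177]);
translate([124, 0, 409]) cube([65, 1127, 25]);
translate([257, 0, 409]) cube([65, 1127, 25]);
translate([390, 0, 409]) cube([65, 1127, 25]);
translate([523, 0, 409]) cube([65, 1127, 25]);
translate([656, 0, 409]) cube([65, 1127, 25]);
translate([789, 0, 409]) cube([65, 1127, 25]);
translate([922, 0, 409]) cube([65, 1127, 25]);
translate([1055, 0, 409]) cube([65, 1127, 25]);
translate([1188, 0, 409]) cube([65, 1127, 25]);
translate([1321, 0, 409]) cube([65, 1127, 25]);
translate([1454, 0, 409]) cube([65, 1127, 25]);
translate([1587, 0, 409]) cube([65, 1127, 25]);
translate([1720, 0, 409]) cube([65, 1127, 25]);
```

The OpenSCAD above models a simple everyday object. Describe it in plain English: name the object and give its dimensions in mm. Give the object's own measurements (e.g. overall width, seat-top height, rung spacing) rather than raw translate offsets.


A bed frame 1916 mm long (x) by 1127 mm wide (y). Four 56×56 mm corner posts, 517 mm tall, at the corners of the footprint. Four rails of 20 mm thickness and 177 mm height run between adjacent posts with their undersides at z = 232 mm, their outer faces flush with the outside of the frame (the two x-running rails run between the posts' inner faces; the two y-running rails run between the posts' inner faces). 13 slats, each 65 mm wide (x) and 25 mm thick, lie across the top of the two x-running rails, running the full 1127 mm width of the frame in y; along x they sit between the end posts with a 68 mm gap after the −x posts and between neighbouring slats, leaving 75 mm before the +x posts.


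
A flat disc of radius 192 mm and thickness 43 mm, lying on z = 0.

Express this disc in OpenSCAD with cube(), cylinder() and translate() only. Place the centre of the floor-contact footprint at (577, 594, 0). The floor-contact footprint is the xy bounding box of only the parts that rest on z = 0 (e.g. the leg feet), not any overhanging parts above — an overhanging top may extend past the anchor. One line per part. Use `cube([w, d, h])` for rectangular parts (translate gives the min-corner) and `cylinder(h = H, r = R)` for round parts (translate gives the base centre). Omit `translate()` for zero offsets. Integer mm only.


translate([577, 594, 0]) cylinder(h = 43, r = 192);


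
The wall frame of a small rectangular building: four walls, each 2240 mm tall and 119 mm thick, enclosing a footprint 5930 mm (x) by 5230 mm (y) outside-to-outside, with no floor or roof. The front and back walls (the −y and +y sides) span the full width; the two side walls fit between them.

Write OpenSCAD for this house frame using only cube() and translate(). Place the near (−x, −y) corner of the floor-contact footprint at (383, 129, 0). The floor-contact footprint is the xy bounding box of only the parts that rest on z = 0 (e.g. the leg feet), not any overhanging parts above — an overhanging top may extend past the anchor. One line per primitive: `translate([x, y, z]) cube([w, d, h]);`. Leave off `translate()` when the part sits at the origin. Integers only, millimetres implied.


translate([383, 129, 0]) cube([5930, 119, 2240]);
translate([383, 5240, 0]) cube([5930, 119, 2240]);
translate([383, 248, 0]) cube([119, 4992, 2240]);
translate([6194, 248, 0]) cube([119, 4992, 2240]);


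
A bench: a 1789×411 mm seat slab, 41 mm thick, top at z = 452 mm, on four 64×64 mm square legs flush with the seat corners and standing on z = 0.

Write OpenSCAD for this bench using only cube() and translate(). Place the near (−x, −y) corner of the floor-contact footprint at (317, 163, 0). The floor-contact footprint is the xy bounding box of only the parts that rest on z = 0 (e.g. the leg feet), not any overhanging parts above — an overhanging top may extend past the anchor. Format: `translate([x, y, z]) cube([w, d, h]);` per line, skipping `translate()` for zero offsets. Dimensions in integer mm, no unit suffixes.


translate([317, 163, 411]) cube([1789, 411, 41]);
translate([317, 163, 0]) cube([64, 64, 411]);
translate([317, 510, 0]) cube([64, 64, 411]);
translate([2042, 163, 0]) cube([64, 64, 411]);
translate([2042, 510, 0]) cube([64, 64, 411]);


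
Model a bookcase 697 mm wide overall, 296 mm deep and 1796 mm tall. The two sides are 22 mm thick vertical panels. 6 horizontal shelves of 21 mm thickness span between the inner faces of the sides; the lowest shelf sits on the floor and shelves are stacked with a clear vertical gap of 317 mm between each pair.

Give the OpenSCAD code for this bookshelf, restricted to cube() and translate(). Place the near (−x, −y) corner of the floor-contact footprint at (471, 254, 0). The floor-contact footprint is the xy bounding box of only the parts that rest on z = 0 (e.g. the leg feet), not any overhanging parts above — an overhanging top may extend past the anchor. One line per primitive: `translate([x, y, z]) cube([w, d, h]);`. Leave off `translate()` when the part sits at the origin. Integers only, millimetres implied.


translate([471, 254, 0]) cube([22, 296, 1796]);
translate([1146, 254, 0]) cube([22, 296, 1796]);
translate([493, 254, 0]) cube([653, 296, 21]);
translate([493, 254, 338]) cube([653, 296, 21]);
translate([493, 254, 676]) cube([653, 296, 21]);
translate([493, 254, 1014]) cube([653, 296, 21]);
translate([493, 254, 1352]) cube([653, 296, 21]);
translate([493, 254, 1690]) cube([653, 296, 21]);


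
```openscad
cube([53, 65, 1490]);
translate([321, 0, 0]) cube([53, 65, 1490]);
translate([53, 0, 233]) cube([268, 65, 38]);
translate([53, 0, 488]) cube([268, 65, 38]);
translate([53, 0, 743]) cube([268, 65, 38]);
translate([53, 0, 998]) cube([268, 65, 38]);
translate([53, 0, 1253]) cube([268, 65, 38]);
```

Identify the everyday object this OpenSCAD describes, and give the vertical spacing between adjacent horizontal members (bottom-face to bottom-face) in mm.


A ladder. The rung spacing is 255 mm.

Two tall 53×65 posts with 5 short bars between them — a ladder. Adjacent rungs sit at z = 233 and z = 488, so the spacing is 488 − 233 = 255 mm.


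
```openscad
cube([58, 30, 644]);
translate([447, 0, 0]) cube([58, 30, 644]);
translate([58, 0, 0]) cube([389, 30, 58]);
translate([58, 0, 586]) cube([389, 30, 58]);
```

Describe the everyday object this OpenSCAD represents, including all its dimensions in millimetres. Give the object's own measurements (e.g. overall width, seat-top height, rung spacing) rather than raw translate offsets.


A rectangular picture frame lying in the x–z plane (depth along y). The opening is 389 mm wide (x) by 528 mm tall (z), surrounded by a border 58 mm wide on all four sides. The frame is 30 mm deep and is made of two full-height vertical stiles with two horizontal rails fitted between them.


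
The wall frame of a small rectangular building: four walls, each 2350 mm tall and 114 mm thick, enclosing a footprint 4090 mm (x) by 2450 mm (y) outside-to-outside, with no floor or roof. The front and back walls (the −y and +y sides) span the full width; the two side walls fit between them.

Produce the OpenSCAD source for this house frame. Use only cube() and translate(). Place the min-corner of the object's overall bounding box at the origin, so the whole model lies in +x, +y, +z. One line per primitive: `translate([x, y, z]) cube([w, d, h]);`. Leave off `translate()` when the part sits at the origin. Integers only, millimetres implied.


cube([4090, 114, 2350]);
translate([0, 2336, 0]) cube([4090, 114, 2350]);
translate([0, 114, 0]) cube([114, 2222, 2350]);
translate([3976, 114, 0]) cube([114, 2222, 2350]);


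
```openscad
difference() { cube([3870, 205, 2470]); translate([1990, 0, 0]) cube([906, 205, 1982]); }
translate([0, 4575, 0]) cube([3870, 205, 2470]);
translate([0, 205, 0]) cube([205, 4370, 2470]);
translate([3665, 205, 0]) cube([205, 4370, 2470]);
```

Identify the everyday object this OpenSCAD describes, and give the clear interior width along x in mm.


A single room. The interior width is 3460 mm.

Four walls enclosing a rectangle with a door in the front wall — a room. Outside width 3870 minus two 205 mm walls gives 3460 mm.


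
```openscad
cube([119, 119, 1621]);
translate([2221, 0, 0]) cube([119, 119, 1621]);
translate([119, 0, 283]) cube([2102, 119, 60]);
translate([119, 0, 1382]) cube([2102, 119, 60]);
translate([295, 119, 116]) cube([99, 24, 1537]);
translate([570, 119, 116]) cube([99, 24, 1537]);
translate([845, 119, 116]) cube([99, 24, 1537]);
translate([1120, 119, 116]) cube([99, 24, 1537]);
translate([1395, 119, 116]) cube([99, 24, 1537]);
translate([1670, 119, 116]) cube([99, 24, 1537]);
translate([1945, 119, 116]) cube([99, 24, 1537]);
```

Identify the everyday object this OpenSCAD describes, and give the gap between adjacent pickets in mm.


A fence section. The picket gap is 176 mm.

Two posts, two rails, 7 pickets — a fence section. Span 2102 mm holds 7 pickets of 99 mm with 8 equal gaps: ⌊(2102 − 7·99) / 8⌋ = 176 mm.


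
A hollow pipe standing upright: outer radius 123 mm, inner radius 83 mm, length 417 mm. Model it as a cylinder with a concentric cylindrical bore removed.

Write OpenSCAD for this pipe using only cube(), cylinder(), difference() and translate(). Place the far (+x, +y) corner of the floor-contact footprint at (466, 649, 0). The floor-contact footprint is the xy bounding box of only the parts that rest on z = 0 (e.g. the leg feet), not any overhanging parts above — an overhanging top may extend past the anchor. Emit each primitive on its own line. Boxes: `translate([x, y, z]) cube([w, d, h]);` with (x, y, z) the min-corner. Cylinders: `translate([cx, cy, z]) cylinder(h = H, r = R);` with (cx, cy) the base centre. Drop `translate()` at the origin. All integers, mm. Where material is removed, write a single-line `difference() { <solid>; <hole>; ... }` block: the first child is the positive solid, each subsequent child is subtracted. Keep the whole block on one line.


difference() { translate([343, 526, 0]) cylinder(h = 417, r = 123); translate([343, 526, 0]) cylinder(h = 417, r = 83); }


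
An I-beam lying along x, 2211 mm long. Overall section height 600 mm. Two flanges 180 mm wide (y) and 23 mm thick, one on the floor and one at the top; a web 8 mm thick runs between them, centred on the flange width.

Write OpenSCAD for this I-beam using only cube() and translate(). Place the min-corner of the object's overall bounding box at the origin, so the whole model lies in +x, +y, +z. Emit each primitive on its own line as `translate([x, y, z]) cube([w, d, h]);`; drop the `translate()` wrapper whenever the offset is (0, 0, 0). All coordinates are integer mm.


cube([2211, 180, 23]);
translate([0, 86, 23]) cube([2211, 8, 554]);
translate([0, 0, 577]) cube([2211, 180, 23]);


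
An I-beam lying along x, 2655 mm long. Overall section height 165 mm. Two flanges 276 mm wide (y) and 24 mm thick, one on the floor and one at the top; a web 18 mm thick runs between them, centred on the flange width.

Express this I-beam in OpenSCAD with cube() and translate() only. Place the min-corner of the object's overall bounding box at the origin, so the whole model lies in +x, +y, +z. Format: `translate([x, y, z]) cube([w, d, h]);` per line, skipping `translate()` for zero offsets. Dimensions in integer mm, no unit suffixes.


cube([2655, 276, 24]);
translate([0, 129, 24]) cube([2655, 18, 117]);
translate([0, 0, 141]) cube([2655, 276, 24]);


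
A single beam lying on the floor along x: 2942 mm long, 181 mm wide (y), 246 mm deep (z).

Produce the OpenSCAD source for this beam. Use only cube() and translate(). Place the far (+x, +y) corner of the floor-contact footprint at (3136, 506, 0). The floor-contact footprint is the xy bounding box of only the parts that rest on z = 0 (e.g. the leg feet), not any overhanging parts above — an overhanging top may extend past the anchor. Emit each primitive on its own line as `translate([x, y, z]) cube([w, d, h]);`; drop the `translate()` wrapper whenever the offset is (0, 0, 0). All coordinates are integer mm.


translate([194, 325, 0]) cube([2942, 181, 246]);


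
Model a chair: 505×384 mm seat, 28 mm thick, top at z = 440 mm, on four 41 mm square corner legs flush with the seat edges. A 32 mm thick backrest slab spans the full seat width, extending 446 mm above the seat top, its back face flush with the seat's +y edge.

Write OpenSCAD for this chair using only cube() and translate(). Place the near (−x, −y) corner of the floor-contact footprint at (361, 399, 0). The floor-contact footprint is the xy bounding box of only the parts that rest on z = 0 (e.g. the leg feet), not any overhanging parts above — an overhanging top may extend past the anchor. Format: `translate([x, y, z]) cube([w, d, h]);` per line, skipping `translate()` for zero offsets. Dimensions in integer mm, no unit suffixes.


// leg_h = 440 - 28 = 412
translate([361, 399, 412]) cube([505, 384, 28]);
translate([361, 399, 0]) cube([41, 41, 412]);
translate([825, 399, 0]) cube([41, 41, 412]);
translate([361, 742, 0]) cube([41, 41, 412]);
translate([825, 742, 0]) cube([41, 41, 412]);
translate([361, 751, 440]) cube([505, 32, 446]);


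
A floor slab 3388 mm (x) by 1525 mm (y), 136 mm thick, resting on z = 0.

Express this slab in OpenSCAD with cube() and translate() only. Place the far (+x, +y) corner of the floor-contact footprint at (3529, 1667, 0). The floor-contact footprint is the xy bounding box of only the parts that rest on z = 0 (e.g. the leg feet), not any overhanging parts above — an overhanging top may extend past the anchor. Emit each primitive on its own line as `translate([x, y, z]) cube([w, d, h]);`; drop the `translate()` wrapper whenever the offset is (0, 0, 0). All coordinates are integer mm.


translate([141, 142, 0]) cube([3388, 1525, 136]);


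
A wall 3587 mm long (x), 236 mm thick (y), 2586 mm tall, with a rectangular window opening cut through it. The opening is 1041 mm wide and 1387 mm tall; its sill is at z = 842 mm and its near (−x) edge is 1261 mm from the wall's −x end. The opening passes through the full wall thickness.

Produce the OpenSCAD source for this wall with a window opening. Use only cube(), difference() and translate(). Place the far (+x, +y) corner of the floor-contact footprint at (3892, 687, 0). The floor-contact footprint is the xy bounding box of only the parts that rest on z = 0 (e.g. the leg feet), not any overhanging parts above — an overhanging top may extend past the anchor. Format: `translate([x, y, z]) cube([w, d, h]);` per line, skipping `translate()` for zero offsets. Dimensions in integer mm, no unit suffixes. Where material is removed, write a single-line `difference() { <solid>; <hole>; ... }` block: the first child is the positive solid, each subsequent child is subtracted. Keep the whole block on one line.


difference() { translate([305, 451, 0]) cube([3587, 236, 2586]); translate([1566, 451, 842]) cube([1041, 236, 1387]); }


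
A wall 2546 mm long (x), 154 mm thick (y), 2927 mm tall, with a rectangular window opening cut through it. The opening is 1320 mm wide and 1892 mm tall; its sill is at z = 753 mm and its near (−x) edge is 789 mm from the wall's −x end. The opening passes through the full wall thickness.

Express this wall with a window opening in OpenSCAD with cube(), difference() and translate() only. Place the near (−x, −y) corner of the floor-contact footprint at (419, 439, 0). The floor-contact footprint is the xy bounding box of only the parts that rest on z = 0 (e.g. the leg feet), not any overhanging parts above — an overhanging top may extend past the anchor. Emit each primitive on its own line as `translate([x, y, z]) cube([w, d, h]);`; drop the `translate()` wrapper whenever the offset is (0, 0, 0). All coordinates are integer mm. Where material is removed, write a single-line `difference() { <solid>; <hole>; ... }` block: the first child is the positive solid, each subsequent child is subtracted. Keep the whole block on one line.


difference() { translate([419, 439, 0]) cube([2546, 154, 2927]); translate([1208, 439, 753]) cube([1320, 154, 1892]); }


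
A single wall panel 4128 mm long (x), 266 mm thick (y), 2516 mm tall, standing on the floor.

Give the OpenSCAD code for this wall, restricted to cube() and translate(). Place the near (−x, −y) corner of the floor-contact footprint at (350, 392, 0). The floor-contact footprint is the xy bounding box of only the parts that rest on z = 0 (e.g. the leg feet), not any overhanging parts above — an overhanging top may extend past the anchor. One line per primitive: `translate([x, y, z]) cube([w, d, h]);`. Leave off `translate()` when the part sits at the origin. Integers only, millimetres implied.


translate([350, 392, 0]) cube([4128, 266, 2516]);


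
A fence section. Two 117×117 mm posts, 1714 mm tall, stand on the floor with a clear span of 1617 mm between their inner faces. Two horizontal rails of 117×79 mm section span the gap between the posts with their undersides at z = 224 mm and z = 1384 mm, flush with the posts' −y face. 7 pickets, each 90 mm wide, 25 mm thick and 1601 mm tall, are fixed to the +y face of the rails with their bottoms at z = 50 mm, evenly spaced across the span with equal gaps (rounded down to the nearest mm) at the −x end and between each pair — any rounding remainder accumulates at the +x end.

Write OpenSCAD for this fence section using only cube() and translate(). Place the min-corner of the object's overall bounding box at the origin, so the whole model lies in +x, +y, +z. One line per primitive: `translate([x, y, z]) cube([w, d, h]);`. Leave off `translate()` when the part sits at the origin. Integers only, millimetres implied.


cube([117, 117, 1714]);
translate([1734, 0, 0]) cube([117, 117, 1714]);
translate([117, 0, 224]) cube([1617, 117, 79]);
translate([117, 0, 1384]) cube([1617, 117, 79]);
translate([240, 117, 50]) cube([90, 25, 1601]);
translate([453, 117, 50]) cube([90, 25, 1601]);
translate([666, 117, 50]) cube([90, 25, 1601]);
translate([879, 117, 50]) cube([90, 25, 1601]);
translate([1092, 117, 50]) cube([90, 25, 1601]);
translate([1305, 117, 50]) cube([90, 25, 1601]);
translate([1518, 117, 50]) cube([90, 25, 1601]);


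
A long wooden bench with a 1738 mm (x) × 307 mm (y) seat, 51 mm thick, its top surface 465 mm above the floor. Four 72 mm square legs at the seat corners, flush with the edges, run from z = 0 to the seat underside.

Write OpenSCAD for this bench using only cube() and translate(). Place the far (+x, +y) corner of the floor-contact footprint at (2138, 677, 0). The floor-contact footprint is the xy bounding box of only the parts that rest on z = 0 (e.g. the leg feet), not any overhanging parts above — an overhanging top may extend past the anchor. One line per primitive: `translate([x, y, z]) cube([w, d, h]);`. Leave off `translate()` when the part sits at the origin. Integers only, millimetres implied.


translate([400, 370, 414]) cube([1738, 307, 51]);
translate([400, 370, 0]) cube([72, 72, 414]);
translate([400, 605, 0]) cube([72, 72, 414]);
translate([2066, 370, 0]) cube([72, 72, 414]);
translate([2066, 605, 0]) cube([72, 72, 414]);


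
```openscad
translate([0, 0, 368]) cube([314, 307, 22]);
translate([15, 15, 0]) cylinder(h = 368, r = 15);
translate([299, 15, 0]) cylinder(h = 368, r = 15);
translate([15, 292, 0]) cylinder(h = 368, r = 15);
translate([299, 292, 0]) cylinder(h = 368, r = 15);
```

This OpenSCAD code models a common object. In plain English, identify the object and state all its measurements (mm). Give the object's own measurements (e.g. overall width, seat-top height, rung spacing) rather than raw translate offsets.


A four-legged stool. The seat is a 314×307×22 mm slab whose top surface is at z = 390 mm; four round legs, each 30 mm in diameter, run from the floor (z = 0) to the underside of the seat, each leg's axis is inset half a diameter from the nearest pair of seat edges (so the leg's bounding box is flush with the corner).


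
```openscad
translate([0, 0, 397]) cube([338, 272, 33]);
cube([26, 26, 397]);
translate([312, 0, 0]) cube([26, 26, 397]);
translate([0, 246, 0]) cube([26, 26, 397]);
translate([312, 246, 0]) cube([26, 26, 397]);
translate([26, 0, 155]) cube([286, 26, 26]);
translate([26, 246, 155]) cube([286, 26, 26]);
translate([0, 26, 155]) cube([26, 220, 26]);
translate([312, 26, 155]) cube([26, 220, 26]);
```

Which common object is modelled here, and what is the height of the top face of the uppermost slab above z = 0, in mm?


A stool. The seat height is 430 mm.

A 338×272×33 slab at z = 397 on four corner posts — a stool. The seat top is 397 + 33 = 430 mm.


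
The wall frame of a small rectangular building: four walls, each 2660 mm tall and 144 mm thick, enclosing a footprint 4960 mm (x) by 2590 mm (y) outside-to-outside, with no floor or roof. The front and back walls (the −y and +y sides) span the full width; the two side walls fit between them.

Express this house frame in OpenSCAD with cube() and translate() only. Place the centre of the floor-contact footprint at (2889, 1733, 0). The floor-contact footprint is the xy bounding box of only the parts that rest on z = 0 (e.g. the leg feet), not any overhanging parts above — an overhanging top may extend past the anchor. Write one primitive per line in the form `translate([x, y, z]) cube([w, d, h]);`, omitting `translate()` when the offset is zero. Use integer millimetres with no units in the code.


translate([409, 438, 0]) cube([4960, 144, 2660]);
translate([409, 2884, 0]) cube([4960, 144, 2660]);
translate([409, 582, 0]) cube([144, 2302, 2660]);
translate([5225, 582, 0]) cube([144, 2302, 2660]);


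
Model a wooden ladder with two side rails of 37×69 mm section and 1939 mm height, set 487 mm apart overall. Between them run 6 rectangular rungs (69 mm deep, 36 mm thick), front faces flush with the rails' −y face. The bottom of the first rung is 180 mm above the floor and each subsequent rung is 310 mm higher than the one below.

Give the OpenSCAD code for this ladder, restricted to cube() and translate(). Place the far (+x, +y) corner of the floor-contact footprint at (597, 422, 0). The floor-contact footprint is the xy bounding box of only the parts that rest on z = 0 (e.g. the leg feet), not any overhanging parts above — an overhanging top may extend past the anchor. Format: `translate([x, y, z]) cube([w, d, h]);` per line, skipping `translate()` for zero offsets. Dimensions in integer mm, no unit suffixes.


// rung span = 487 - 2*37 = 413
// rung[k] z = 180 + k*310
translate([110, 353, 0]) cube([37, 69, 1939]);
translate([560, 353, 0]) cube([37, 69, 1939]);
translate([147, 353, 180]) cube([413, 69, 36]);
translate([147, 353, 490]) cube([413, 69, 36]);
translate([147, 353, 800]) cube([413, 69, 36]);
translate([147, 353, 1110]) cube([413, 69, 36]);
translate([147, 353, 1420]) cube([413, 69, 36]);
translate([147, 353, 1730]) cube([413, 69, 36]);


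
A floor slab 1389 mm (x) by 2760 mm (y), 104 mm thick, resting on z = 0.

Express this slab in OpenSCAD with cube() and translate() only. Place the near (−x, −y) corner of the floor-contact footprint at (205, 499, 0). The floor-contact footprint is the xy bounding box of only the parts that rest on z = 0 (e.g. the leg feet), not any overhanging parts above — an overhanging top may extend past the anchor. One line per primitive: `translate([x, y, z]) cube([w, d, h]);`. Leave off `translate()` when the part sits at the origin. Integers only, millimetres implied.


translate([205, 499, 0]) cube([1389, 2760, 104]);


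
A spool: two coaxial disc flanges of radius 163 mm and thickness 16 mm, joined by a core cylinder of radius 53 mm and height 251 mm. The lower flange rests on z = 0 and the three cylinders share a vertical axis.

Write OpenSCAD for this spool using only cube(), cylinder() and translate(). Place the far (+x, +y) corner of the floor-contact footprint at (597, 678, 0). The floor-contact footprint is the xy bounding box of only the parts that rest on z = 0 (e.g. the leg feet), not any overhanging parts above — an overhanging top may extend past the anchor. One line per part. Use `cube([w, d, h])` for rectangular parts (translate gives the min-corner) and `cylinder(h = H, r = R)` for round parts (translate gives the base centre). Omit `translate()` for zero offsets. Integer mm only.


translate([434, 515, 0]) cylinder(h = 16, r = 163);
translate([434, 515, 16]) cylinder(h = 251, r = 53);
translate([434, 515, 267]) cylinder(h = 16, r = 163);


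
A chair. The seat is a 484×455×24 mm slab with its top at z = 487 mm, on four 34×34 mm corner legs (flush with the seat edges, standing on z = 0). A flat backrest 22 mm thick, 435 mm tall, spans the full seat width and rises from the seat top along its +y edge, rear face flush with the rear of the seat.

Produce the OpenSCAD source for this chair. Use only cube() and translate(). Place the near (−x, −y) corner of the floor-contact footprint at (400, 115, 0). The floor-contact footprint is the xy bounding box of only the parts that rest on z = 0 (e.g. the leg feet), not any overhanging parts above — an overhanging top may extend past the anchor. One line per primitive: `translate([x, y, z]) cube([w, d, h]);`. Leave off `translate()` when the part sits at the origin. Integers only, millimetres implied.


translate([400, 115, 463]) cube([484, 455, 24]);
translate([400, 115, 0]) cube([34, 34, 463]);
translate([850, 115, 0]) cube([34, 34, 463]);
translate([400, 536, 0]) cube([34, 34, 463]);
translate([850, 536, 0]) cube([34, 34, 463]);
translate([400, 548, 487]) cube([484, 22, 435]);


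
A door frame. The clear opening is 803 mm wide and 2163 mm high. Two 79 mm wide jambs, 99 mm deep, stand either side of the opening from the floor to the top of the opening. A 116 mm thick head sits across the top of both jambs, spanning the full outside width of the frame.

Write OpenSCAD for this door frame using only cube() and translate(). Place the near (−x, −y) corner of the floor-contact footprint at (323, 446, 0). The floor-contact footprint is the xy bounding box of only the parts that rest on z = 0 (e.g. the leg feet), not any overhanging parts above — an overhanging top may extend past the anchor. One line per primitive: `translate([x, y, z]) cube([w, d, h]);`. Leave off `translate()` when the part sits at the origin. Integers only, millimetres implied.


translate([323, 446, 0]) cube([79, 99, 2163]);
translate([1205, 446, 0]) cube([79, 99, 2163]);
translate([323, 446, 2163]) cube([961, 99, 116]);


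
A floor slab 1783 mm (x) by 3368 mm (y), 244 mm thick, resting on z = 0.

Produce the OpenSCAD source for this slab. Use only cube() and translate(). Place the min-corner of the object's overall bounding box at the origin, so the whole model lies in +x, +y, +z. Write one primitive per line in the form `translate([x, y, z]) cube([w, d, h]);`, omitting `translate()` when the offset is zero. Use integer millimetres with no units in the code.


cube([1783, 3368, 244]);


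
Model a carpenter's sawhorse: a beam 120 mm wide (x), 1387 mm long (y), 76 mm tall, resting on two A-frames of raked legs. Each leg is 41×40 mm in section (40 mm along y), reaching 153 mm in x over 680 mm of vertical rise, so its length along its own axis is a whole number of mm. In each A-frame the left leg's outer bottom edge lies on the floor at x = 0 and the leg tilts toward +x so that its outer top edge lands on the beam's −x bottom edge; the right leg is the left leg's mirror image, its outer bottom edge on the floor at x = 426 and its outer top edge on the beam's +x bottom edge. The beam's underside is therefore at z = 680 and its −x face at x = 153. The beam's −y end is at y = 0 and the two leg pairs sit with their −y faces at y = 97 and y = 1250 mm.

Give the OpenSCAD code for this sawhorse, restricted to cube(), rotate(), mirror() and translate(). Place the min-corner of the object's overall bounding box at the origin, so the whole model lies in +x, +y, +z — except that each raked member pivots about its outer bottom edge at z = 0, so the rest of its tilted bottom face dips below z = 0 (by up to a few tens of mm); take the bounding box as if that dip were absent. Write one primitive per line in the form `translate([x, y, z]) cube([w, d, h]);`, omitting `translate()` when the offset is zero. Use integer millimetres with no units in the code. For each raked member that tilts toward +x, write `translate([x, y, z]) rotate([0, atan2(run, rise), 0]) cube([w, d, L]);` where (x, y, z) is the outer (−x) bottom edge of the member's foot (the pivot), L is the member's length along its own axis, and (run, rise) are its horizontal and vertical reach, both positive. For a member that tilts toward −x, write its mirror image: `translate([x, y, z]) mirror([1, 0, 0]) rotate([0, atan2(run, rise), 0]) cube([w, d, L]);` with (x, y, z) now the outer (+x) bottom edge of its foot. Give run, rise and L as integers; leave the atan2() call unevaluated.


// leg length = √(153² + 680²) = 697
// right-leg outer foot x = 2·153 + 120 = 426
// beam min-corner = (153, 0, 680)
translate([153, 0, 680]) cube([120, 1387, 76]);
translate([0, 97, 0]) rotate([0, atan2(153, 680), 0]) cube([41, 40, 697]);
translate([426, 97, 0]) mirror([1, 0, 0]) rotate([0, atan2(153, 680), 0]) cube([41, 40, 697]);
translate([0, 1250, 0]) rotate([0, atan2(153, 680), 0]) cube([41, 40, 697]);
translate([426, 1250, 0]) mirror([1, 0, 0]) rotate([0, atan2(153, 680), 0]) cube([41, 40, 697]);


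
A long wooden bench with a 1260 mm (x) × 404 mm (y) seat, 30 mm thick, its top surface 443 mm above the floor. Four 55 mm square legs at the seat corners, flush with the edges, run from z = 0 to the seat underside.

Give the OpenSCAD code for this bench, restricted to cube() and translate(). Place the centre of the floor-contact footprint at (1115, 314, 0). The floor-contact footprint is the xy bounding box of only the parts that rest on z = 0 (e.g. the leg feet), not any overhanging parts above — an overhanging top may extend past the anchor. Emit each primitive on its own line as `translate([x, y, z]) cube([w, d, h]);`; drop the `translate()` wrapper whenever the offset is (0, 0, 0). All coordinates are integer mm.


// leg_h = 443 − 30 = 413
translate([485, 112, 413]) cube([1260, 404, 30]);
translate([485, 112, 0]) cube([55, 55, 413]);
translate([485, 461, 0]) cube([55, 55, 413]);
translate([1690, 112, 0]) cube([55, 55, 413]);
translate([1690, 461, 0]) cube([55, 55, 413]);


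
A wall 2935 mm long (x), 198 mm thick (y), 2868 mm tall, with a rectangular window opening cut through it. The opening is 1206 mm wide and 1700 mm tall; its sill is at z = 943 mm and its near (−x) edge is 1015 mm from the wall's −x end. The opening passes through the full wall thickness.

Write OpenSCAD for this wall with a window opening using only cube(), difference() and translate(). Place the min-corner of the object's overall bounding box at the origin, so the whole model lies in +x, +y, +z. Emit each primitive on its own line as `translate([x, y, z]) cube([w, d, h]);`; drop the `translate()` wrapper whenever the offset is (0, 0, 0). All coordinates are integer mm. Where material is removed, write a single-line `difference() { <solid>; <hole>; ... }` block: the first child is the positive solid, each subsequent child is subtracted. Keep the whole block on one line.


difference() { cube([2935, 198, 2868]); translate([1015, 0, 943]) cube([1206, 198, 1700]); }


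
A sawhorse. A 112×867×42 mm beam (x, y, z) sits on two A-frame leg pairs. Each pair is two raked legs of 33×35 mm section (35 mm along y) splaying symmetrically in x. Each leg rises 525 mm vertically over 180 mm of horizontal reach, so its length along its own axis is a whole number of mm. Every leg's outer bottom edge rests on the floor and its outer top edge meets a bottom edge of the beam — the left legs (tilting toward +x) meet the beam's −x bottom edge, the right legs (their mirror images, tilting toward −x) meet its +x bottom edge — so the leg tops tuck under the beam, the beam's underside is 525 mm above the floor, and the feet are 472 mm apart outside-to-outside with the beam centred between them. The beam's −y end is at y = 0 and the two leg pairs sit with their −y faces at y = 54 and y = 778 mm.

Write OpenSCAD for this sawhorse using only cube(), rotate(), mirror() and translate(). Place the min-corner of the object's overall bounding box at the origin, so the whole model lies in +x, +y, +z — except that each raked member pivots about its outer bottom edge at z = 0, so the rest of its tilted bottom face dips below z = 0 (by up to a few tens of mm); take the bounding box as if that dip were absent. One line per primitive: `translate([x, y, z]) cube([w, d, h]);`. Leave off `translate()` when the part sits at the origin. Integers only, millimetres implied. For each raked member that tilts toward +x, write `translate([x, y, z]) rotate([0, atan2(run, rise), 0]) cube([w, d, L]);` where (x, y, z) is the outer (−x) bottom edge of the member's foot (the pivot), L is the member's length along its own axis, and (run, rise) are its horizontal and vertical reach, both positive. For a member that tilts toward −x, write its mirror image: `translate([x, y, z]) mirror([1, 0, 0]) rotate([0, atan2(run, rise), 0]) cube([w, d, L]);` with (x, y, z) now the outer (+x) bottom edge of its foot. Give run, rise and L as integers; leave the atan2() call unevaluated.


translate([180, 0, 525]) cube([112, 867, 42]);
translate([0, 54, 0]) rotate([0, atan2(180, 525), 0]) cube([33, 35, 555]);
translate([472, 54, 0]) mirror([1, 0, 0]) rotate([0, atan2(180, 525), 0]) cube([33, 35, 555]);
translate([0, 778, 0]) rotate([0, atan2(180, 525), 0]) cube([33, 35, 555]);
translate([472, 778, 0]) mirror([1, 0, 0]) rotate([0, atan2(180, 525), 0]) cube([33, 35, 555]);


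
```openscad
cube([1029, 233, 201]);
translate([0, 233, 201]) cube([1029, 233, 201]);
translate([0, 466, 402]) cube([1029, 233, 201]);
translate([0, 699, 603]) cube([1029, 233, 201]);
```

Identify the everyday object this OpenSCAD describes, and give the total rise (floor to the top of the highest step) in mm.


A staircase. The total rise is 804 mm.

4 identical blocks, each offset up and back from the previous — a staircase. Each step is 201 mm tall and there are 4 of them, so the total rise is 4 × 201 = 804 mm.


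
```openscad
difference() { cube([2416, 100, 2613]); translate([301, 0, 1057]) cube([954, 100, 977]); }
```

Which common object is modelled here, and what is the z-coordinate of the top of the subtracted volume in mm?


A wall with a window opening. The window head height is 2034 mm.

A wall with a rectangular opening subtracted — a window. Sill at z = 1057, opening 977 mm tall, so the head is at 1057 + 977 = 2034 mm.


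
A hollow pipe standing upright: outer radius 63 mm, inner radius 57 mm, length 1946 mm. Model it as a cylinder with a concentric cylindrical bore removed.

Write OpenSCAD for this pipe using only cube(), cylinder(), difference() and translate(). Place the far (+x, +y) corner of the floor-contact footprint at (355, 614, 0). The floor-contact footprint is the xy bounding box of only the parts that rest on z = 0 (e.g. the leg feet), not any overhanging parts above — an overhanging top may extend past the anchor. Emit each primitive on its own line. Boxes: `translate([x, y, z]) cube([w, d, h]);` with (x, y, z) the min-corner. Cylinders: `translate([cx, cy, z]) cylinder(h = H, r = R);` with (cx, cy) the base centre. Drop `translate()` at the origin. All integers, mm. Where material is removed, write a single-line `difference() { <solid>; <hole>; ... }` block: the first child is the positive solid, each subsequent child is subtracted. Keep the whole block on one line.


difference() { translate([292, 551, 0]) cylinder(h = 1946, r = 63); translate([292, 551, 0]) cylinder(h = 1946, r = 57); }


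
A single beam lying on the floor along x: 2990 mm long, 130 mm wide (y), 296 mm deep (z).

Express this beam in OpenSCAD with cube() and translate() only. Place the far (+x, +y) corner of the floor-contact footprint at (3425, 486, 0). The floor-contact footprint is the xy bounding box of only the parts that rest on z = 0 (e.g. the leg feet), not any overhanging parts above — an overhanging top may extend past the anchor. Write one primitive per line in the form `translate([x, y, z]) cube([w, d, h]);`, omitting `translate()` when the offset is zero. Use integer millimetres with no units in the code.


translate([435, 356, 0]) cube([2990, 130, 296]);
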